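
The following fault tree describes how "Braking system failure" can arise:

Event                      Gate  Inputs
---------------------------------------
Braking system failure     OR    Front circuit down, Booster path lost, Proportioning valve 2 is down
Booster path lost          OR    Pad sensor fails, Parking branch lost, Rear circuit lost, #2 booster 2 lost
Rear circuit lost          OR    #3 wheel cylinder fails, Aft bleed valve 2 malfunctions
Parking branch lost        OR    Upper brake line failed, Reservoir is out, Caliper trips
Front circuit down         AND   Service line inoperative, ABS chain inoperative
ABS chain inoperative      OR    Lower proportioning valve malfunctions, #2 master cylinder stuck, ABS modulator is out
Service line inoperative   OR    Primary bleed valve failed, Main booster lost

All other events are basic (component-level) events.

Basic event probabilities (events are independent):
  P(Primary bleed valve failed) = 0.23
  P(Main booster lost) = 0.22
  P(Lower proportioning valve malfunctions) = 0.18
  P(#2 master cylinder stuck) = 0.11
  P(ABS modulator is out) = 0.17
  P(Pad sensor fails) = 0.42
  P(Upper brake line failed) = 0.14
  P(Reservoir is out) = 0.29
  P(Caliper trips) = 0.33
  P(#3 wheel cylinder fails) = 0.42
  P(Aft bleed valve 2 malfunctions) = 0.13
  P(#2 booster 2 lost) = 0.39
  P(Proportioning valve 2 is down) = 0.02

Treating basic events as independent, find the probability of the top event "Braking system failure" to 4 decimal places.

P(Service line inoperative) [OR] = 1 − (1−0.23) × (1−0.22) = 0.399400
P(ABS chain inoperative) [OR] = 1 − (1−0.18) × (1−0.11) × (1−0.17) = 0.394266
P(Front circuit down) [AND] = 0.399400 × 0.394266 = 0.157470
P(Parking branch lost) [OR] = 1 − (1−0.14) × (1−0.29) × (1−0.33) = 0.590898
P(Rear circuit lost) [OR] = 1 − (1−0.42) × (1−0.13) = 0.495400
P(Booster path lost) [OR] = 1 − (1−0.42) × (1−0.590898) × (1−0.495400) × (1−0.39) = 0.926964
P(Braking system failure) [OR] = 1 − (1−0.157470) × (1−0.926964) × (1−0.02) = 0.939696
Rounded to 4 decimal places: P(Braking system failure) ≈ 0.9397.

0.9397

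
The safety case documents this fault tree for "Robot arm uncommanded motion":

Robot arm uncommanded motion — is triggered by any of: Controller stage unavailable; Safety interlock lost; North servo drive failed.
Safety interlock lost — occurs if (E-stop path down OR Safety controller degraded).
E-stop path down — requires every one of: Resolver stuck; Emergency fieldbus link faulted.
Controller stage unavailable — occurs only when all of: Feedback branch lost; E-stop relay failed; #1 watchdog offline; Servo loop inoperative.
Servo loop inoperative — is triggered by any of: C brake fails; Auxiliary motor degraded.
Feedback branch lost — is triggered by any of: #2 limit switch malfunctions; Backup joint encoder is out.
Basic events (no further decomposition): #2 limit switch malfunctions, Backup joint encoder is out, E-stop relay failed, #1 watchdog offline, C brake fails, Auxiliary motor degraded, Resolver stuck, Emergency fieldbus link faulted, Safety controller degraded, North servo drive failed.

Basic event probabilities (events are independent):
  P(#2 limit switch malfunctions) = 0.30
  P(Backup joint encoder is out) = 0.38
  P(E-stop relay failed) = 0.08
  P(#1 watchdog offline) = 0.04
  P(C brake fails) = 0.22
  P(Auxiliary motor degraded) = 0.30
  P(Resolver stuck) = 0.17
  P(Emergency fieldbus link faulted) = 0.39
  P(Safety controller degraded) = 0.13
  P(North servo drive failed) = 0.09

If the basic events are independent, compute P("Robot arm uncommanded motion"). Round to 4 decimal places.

0.2614

P(Feedback branch lost) [OR] = 1 − (1−0.30) × (1−0.38) = 0.566000
P(Servo loop inoperative) [OR] = 1 − (1−0.22) × (1−0.30) = 0.454000
P(Controller stage unavailable) [AND] = 0.566000 × 0.08 × 0.04 × 0.454000 = 0.000822
P(E-stop path down) [AND] = 0.17 × 0.39 = 0.066300
P(Safety interlock lost) [OR] = 1 − (1−0.066300) × (1−0.13) = 0.187681
P(Robot arm uncommanded motion) [OR] = 1 − (1−0.000822) × (1−0.187681) × (1−0.09) = 0.261397
Rounded to 4 decimal places: P(Robot arm uncommanded motion) ≈ 0.2614.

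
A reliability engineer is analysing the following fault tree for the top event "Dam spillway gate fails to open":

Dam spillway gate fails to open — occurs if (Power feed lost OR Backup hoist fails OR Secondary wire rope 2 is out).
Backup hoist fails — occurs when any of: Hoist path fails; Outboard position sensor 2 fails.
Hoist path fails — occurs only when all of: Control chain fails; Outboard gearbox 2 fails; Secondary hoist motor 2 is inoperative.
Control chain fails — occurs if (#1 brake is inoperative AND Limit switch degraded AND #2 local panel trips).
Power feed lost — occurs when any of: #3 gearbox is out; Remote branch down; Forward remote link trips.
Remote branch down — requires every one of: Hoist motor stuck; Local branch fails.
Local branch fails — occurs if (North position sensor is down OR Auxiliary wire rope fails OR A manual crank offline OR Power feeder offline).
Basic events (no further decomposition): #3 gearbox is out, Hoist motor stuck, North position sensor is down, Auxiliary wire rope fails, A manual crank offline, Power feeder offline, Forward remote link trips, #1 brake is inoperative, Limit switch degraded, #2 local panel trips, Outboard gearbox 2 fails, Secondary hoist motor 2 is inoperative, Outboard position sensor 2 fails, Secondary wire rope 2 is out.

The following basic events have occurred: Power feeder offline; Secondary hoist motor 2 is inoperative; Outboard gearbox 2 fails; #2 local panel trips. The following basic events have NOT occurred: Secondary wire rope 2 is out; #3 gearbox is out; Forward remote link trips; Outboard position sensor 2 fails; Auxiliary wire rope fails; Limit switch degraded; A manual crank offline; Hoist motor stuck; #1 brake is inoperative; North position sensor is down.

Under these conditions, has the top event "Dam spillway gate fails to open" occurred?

No

Local branch fails [OR]: North position sensor is down=not, Auxiliary wire rope fails=not, A manual crank offline=not, Power feeder offline=occurs → at least one input occurs → occurs.
Remote branch down [AND]: Hoist motor stuck=not, Local branch fails=occurs → not all inputs occur → does not occur.
Power feed lost [OR]: #3 gearbox is out=not, Remote branch down=not, Forward remote link trips=not → no input occurs → does not occur.
Control chain fails [AND]: #1 brake is inoperative=not, Limit switch degraded=not, #2 local panel trips=occurs → not all inputs occur → does not occur.
Hoist path fails [AND]: Control chain fails=not, Outboard gearbox 2 fails=occurs, Secondary hoist motor 2 is inoperative=occurs → not all inputs occur → does not occur.
Backup hoist fails [OR]: Hoist path fails=not, Outboard position sensor 2 fails=not → no input occurs → does not occur.
Dam spillway gate fails to open [OR]: Power feed lost=not, Backup hoist fails=not, Secondary wire rope 2 is out=not → no input occurs → does not occur.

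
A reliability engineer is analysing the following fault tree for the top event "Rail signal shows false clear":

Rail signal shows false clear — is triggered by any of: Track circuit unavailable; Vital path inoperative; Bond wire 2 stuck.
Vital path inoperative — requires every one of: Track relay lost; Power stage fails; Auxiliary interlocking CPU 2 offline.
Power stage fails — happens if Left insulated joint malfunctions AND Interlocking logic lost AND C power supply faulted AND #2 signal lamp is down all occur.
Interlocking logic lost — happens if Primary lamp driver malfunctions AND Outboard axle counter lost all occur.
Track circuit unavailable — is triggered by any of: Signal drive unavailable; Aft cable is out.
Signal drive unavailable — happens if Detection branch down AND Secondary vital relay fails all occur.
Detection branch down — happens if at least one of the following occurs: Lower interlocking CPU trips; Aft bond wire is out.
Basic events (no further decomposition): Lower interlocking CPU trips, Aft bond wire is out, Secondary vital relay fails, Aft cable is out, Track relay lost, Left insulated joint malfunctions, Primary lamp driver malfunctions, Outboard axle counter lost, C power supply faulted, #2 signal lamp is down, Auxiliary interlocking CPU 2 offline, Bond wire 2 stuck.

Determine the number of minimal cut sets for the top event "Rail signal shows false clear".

5

Detection branch down [OR]: union of children's cut sets → 2 cut set(s).
Signal drive unavailable [AND]: one cut set from each child combined → 2 × 1 = 2 cut set(s).
Track circuit unavailable [OR]: union of children's cut sets → 3 cut set(s).
Interlocking logic lost [AND]: one cut set from each child combined → 1 × 1 = 1 cut set(s).
Power stage fails [AND]: one cut set from each child combined → 1 × 1 × 1 × 1 = 1 cut set(s).
Vital path inoperative [AND]: one cut set from each child combined → 1 × 1 × 1 = 1 cut set(s).
Rail signal shows false clear [OR]: union of children's cut sets → 5 cut set(s).
Minimal cut sets: {Lower interlocking CPU trips, Secondary vital relay fails}; {Aft bond wire is out, Secondary vital relay fails}; {Aft cable is out}; {#2 signal lamp is down, Auxiliary interlocking CPU 2 offline, C power supply faulted, Left insulated joint malfunctions, Outboard axle counter lost, Primary lamp driver malfunctions, Track relay lost}; {Bond wire 2 stuck}.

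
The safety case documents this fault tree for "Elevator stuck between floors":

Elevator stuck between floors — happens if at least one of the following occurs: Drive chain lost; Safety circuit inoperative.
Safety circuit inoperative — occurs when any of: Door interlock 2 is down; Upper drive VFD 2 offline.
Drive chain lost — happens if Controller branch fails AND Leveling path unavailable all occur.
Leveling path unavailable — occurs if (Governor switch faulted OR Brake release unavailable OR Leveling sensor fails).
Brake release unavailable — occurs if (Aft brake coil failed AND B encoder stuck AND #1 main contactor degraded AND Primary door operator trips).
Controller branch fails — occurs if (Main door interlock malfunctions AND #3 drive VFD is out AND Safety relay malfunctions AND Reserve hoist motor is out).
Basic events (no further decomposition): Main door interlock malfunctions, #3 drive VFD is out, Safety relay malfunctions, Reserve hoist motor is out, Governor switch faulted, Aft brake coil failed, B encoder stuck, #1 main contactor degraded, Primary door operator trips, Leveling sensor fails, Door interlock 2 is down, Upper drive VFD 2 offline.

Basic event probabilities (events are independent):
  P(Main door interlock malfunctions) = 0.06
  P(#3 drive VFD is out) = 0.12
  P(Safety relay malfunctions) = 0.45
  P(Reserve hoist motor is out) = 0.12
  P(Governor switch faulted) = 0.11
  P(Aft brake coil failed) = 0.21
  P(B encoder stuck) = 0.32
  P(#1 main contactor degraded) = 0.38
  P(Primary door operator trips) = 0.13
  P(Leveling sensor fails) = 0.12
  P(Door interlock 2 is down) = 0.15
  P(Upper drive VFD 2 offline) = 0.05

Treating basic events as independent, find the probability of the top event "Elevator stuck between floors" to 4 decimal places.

0.1926

P(Controller branch fails) [AND] = 0.06 × 0.12 × 0.45 × 0.12 = 0.000389
P(Brake release unavailable) [AND] = 0.21 × 0.32 × 0.38 × 0.13 = 0.003320
P(Leveling path unavailable) [OR] = 1 − (1−0.11) × (1−0.003320) × (1−0.12) = 0.219400
P(Drive chain lost) [AND] = 0.000389 × 0.219400 = 0.000085
P(Safety circuit inoperative) [OR] = 1 − (1−0.15) × (1−0.05) = 0.192500
P(Elevator stuck between floors) [OR] = 1 − (1−0.000085) × (1−0.192500) = 0.192569
Rounded to 4 decimal places: P(Elevator stuck between floors) ≈ 0.1926.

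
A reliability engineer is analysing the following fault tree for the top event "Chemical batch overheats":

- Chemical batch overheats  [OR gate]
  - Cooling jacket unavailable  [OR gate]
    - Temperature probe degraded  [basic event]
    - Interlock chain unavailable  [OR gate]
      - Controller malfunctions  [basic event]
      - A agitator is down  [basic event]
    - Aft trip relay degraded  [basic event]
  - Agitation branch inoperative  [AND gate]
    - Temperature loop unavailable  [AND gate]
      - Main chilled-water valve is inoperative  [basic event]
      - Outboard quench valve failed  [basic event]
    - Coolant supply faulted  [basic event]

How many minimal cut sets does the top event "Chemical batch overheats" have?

5

Interlock chain unavailable [OR]: union of children's cut sets → 2 cut set(s).
Cooling jacket unavailable [OR]: union of children's cut sets → 4 cut set(s).
Temperature loop unavailable [AND]: one cut set from each child combined → 1 × 1 = 1 cut set(s).
Agitation branch inoperative [AND]: one cut set from each child combined → 1 × 1 = 1 cut set(s).
Chemical batch overheats [OR]: union of children's cut sets → 5 cut set(s).
Minimal cut sets: {Temperature probe degraded}; {Controller malfunctions}; {A agitator is down}; {Aft trip relay degraded}; {Coolant supply faulted, Main chilled-water valve is inoperative, Outboard quench valve failed}.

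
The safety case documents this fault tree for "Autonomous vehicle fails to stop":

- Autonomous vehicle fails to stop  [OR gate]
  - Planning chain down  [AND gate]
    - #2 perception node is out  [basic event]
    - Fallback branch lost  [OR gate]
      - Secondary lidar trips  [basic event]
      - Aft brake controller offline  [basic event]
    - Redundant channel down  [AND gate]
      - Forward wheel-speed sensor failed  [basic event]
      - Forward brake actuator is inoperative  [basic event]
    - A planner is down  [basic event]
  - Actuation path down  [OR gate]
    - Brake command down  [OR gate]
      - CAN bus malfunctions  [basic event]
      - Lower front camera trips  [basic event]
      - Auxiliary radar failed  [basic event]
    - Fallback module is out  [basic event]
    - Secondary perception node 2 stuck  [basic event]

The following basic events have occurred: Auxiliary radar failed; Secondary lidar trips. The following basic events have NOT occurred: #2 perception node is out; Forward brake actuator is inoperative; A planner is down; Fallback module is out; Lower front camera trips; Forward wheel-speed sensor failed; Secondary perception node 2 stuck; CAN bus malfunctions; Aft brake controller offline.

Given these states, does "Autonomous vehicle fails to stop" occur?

Yes

Fallback branch lost [OR]: Secondary lidar trips=occurs, Aft brake controller offline=not → at least one input occurs → occurs.
Redundant channel down [AND]: Forward wheel-speed sensor failed=not, Forward brake actuator is inoperative=not → not all inputs occur → does not occur.
Planning chain down [AND]: #2 perception node is out=not, Fallback branch lost=occurs, Redundant channel down=not, A planner is down=not → not all inputs occur → does not occur.
Brake command down [OR]: CAN bus malfunctions=not, Lower front camera trips=not, Auxiliary radar failed=occurs → at least one input occurs → occurs.
Actuation path down [OR]: Brake command down=occurs, Fallback module is out=not, Secondary perception node 2 stuck=not → at least one input occurs → occurs.
Autonomous vehicle fails to stop [OR]: Planning chain down=not, Actuation path down=occurs → at least one input occurs → occurs.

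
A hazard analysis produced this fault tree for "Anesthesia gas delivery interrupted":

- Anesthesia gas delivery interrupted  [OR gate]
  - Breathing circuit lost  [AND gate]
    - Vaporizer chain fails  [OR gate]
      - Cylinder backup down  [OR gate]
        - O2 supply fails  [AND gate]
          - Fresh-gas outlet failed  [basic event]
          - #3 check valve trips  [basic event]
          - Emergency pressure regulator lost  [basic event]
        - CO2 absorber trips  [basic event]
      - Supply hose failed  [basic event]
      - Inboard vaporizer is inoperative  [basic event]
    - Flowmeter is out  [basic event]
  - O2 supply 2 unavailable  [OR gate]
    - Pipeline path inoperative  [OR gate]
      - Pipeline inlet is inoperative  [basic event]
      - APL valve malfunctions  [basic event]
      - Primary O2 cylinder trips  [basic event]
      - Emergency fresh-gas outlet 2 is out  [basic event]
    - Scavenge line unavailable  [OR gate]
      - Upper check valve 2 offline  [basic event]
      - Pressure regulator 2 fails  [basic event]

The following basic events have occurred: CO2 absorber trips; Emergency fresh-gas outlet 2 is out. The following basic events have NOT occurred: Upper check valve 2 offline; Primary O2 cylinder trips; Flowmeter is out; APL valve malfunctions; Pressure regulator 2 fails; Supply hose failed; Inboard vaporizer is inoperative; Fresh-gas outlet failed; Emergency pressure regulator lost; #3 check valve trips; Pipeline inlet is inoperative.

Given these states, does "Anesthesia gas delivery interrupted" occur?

Yes

O2 supply fails [AND]: Fresh-gas outlet failed=not, #3 check valve trips=not, Emergency pressure regulator lost=not → not all inputs occur → does not occur.
Cylinder backup down [OR]: O2 supply fails=not, CO2 absorber trips=occurs → at least one input occurs → occurs.
Vaporizer chain fails [OR]: Cylinder backup down=occurs, Supply hose failed=not, Inboard vaporizer is inoperative=not → at least one input occurs → occurs.
Breathing circuit lost [AND]: Vaporizer chain fails=occurs, Flowmeter is out=not → not all inputs occur → does not occur.
Pipeline path inoperative [OR]: Pipeline inlet is inoperative=not, APL valve malfunctions=not, Primary O2 cylinder trips=not, Emergency fresh-gas outlet 2 is out=occurs → at least one input occurs → occurs.
Scavenge line unavailable [OR]: Upper check valve 2 offline=not, Pressure regulator 2 fails=not → no input occurs → does not occur.
O2 supply 2 unavailable [OR]: Pipeline path inoperative=occurs, Scavenge line unavailable=not → at least one input occurs → occurs.
Anesthesia gas delivery interrupted [OR]: Breathing circuit lost=not, O2 supply 2 unavailable=occurs → at least one input occurs → occurs.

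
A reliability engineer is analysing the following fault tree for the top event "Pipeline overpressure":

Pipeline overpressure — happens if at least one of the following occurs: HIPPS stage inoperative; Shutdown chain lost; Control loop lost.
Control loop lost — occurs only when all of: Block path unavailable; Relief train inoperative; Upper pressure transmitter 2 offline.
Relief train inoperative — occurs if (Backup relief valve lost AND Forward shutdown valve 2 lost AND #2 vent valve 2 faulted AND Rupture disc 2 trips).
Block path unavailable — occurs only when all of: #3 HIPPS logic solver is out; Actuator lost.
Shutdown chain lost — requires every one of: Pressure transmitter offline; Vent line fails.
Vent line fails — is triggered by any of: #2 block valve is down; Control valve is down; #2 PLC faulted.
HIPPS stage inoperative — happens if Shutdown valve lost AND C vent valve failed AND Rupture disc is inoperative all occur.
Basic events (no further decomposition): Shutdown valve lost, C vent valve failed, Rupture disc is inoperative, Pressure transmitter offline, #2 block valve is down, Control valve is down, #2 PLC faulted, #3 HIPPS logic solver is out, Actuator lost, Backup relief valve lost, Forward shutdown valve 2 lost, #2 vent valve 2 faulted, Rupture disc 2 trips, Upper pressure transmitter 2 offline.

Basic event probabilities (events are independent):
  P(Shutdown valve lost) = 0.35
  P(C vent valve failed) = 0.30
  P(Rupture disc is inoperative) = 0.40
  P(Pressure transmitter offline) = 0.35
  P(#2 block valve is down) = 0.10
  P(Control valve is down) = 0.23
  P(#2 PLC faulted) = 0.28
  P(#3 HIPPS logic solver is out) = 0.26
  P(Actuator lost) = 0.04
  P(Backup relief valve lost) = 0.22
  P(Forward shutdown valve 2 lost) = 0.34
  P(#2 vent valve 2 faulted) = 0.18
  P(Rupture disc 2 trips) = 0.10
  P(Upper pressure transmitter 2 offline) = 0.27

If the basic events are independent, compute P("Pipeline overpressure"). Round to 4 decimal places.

P(HIPPS stage inoperative) [AND] = 0.35 × 0.30 × 0.40 = 0.042000
P(Vent line fails) [OR] = 1 − (1−0.10) × (1−0.23) × (1−0.28) = 0.501040
P(Shutdown chain lost) [AND] = 0.35 × 0.501040 = 0.175364
P(Block path unavailable) [AND] = 0.26 × 0.04 = 0.010400
P(Relief train inoperative) [AND] = 0.22 × 0.34 × 0.18 × 0.10 = 0.001346
P(Control loop lost) [AND] = 0.010400 × 0.001346 × 0.27 = 0.000004
P(Pipeline overpressure) [OR] = 1 − (1−0.042000) × (1−0.175364) × (1−0.000004) = 0.210002
Rounded to 4 decimal places: P(Pipeline overpressure) ≈ 0.2100.

0.2100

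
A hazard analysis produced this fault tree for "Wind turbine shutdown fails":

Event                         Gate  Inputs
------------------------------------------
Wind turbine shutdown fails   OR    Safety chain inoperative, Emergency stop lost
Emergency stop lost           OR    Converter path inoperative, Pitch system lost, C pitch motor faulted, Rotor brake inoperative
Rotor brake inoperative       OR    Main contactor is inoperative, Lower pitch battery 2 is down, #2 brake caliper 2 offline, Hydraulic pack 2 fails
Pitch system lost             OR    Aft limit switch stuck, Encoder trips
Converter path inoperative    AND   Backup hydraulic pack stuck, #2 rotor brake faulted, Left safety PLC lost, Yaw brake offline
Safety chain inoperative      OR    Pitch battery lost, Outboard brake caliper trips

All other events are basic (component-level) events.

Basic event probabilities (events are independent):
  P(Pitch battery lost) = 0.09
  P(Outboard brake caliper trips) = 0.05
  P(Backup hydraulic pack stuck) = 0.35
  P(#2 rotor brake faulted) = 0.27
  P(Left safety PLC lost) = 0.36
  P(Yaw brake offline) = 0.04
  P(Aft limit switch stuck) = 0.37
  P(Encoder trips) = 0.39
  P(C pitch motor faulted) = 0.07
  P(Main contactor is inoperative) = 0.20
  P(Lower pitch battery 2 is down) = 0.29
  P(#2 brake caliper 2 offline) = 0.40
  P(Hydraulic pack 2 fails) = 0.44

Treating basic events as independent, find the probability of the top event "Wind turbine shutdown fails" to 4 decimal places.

P(Safety chain inoperative) [OR] = 1 − (1−0.09) × (1−0.05) = 0.135500
P(Converter path inoperative) [AND] = 0.35 × 0.27 × 0.36 × 0.04 = 0.001361
P(Pitch system lost) [OR] = 1 − (1−0.37) × (1−0.39) = 0.615700
P(Rotor brake inoperative) [OR] = 1 − (1−0.20) × (1−0.29) × (1−0.40) × (1−0.44) = 0.809152
P(Emergency stop lost) [OR] = 1 − (1−0.001361) × (1−0.615700) × (1−0.07) × (1−0.809152) = 0.931884
P(Wind turbine shutdown fails) [OR] = 1 − (1−0.135500) × (1−0.931884) = 0.941114
Rounded to 4 decimal places: P(Wind turbine shutdown fails) ≈ 0.9411.

0.9411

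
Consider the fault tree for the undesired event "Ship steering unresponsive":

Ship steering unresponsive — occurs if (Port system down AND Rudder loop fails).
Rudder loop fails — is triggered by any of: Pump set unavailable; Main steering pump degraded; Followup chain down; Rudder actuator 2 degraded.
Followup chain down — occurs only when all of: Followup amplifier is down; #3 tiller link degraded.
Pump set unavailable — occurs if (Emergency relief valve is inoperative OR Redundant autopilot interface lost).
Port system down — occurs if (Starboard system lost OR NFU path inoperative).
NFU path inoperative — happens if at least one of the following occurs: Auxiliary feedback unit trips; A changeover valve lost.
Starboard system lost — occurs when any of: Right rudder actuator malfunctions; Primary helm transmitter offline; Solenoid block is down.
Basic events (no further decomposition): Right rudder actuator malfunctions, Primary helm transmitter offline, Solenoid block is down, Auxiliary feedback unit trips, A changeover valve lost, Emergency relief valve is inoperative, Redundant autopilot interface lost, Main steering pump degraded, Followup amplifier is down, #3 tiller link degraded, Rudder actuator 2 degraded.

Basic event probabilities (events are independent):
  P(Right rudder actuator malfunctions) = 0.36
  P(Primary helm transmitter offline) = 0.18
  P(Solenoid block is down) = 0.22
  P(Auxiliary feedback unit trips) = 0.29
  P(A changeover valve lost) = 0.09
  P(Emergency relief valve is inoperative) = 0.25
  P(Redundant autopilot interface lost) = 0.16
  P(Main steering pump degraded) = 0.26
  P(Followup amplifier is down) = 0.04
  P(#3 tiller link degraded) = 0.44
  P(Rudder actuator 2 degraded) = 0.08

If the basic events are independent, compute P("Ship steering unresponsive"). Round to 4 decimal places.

0.4256

P(Starboard system lost) [OR] = 1 − (1−0.36) × (1−0.18) × (1−0.22) = 0.590656
P(NFU path inoperative) [OR] = 1 − (1−0.29) × (1−0.09) = 0.353900
P(Port system down) [OR] = 1 − (1−0.590656) × (1−0.353900) = 0.735523
P(Pump set unavailable) [OR] = 1 − (1−0.25) × (1−0.16) = 0.370000
P(Followup chain down) [AND] = 0.04 × 0.44 = 0.017600
P(Rudder loop fails) [OR] = 1 − (1−0.370000) × (1−0.26) × (1−0.017600) × (1−0.08) = 0.578645
P(Ship steering unresponsive) [AND] = 0.735523 × 0.578645 = 0.425607
Rounded to 4 decimal places: P(Ship steering unresponsive) ≈ 0.4256.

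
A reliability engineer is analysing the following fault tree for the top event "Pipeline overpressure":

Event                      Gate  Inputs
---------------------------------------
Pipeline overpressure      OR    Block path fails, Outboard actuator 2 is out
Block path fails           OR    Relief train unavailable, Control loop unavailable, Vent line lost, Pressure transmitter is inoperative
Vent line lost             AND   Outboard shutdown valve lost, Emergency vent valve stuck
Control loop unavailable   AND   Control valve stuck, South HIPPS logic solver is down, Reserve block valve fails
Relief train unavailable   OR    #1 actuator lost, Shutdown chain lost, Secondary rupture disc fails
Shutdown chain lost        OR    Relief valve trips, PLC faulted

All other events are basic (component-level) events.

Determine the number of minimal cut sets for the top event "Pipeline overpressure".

8

Shutdown chain lost [OR]: union of children's cut sets → 2 cut set(s).
Relief train unavailable [OR]: union of children's cut sets → 4 cut set(s).
Control loop unavailable [AND]: one cut set from each child combined → 1 × 1 × 1 = 1 cut set(s).
Vent line lost [AND]: one cut set from each child combined → 1 × 1 = 1 cut set(s).
Block path fails [OR]: union of children's cut sets → 7 cut set(s).
Pipeline overpressure [OR]: union of children's cut sets → 8 cut set(s).
Minimal cut sets: {#1 actuator lost}; {Relief valve trips}; {PLC faulted}; {Secondary rupture disc fails}; {Control valve stuck, Reserve block valve fails, South HIPPS logic solver is down}; {Emergency vent valve stuck, Outboard shutdown valve lost}; {Pressure transmitter is inoperative}; {Outboard actuator 2 is out}.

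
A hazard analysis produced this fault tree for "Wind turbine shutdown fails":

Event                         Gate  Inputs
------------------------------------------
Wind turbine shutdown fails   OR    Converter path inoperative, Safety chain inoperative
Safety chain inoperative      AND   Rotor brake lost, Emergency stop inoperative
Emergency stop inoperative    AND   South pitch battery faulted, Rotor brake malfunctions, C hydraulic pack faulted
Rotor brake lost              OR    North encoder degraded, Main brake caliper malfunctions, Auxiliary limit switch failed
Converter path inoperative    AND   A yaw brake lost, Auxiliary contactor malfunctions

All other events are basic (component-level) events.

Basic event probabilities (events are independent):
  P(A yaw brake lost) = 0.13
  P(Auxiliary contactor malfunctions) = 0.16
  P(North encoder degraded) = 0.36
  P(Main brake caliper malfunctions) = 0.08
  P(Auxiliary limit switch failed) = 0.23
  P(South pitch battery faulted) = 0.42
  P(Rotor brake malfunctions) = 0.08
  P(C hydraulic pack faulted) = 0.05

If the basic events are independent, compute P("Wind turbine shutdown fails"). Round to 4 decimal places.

P(Converter path inoperative) [AND] = 0.13 × 0.16 = 0.020800
P(Rotor brake lost) [OR] = 1 − (1−0.36) × (1−0.08) × (1−0.23) = 0.546624
P(Emergency stop inoperative) [AND] = 0.42 × 0.08 × 0.05 = 0.001680
P(Safety chain inoperative) [AND] = 0.546624 × 0.001680 = 0.000918
P(Wind turbine shutdown fails) [OR] = 1 − (1−0.020800) × (1−0.000918) = 0.021699
Rounded to 4 decimal places: P(Wind turbine shutdown fails) ≈ 0.0217.

0.0217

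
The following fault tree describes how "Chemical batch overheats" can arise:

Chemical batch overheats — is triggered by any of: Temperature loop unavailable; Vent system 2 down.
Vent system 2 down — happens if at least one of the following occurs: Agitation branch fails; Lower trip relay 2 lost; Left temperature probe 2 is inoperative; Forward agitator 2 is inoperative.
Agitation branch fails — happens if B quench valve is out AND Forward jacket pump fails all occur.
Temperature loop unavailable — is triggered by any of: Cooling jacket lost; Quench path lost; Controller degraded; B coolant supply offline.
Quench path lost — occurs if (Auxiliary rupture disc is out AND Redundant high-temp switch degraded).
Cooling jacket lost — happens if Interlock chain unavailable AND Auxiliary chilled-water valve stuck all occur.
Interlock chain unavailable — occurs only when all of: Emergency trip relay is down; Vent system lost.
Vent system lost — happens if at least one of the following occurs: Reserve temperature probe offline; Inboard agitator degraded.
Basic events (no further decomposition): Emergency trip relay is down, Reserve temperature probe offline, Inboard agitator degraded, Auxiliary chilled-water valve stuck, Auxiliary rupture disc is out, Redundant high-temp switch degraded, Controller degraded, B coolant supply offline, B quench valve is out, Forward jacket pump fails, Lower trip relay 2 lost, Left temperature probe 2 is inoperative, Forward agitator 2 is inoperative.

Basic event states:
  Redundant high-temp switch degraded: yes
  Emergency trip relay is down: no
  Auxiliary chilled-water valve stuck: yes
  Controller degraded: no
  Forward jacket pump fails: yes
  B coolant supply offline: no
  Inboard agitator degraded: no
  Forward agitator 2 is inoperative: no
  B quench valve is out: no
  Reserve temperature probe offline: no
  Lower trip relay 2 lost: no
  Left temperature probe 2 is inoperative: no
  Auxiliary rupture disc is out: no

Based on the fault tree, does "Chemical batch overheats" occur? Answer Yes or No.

Vent system lost [OR]: Reserve temperature probe offline=not, Inboard agitator degraded=not → no input occurs → does not occur.
Interlock chain unavailable [AND]: Emergency trip relay is down=not, Vent system lost=not → not all inputs occur → does not occur.
Cooling jacket lost [AND]: Interlock chain unavailable=not, Auxiliary chilled-water valve stuck=occurs → not all inputs occur → does not occur.
Quench path lost [AND]: Auxiliary rupture disc is out=not, Redundant high-temp switch degraded=occurs → not all inputs occur → does not occur.
Temperature loop unavailable [OR]: Cooling jacket lost=not, Quench path lost=not, Controller degraded=not, B coolant supply offline=not → no input occurs → does not occur.
Agitation branch fails [AND]: B quench valve is out=not, Forward jacket pump fails=occurs → not all inputs occur → does not occur.
Vent system 2 down [OR]: Agitation branch fails=not, Lower trip relay 2 lost=not, Left temperature probe 2 is inoperative=not, Forward agitator 2 is inoperative=not → no input occurs → does not occur.
Chemical batch overheats [OR]: Temperature loop unavailable=not, Vent system 2 down=not → no input occurs → does not occur.

No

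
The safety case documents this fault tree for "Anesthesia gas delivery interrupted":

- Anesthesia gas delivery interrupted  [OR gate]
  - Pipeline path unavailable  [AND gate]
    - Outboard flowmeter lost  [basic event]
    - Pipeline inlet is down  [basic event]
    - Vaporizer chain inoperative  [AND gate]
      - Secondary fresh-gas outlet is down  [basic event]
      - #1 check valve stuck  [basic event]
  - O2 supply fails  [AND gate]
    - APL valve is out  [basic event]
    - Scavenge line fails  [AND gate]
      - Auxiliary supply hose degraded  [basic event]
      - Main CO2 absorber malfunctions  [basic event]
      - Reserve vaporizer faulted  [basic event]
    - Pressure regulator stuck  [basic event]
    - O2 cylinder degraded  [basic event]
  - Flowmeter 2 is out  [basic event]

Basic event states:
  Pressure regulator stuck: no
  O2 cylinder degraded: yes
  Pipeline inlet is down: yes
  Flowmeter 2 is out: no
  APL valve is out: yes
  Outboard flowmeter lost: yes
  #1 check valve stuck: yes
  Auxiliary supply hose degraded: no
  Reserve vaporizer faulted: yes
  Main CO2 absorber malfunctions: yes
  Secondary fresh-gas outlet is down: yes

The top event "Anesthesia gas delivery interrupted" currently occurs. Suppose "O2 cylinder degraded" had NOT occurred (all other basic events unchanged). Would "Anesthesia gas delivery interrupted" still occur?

Counterfactual: set "O2 cylinder degraded" to not occurred.
Vaporizer chain inoperative [AND]: Secondary fresh-gas outlet is down=occurs, #1 check valve stuck=occurs → all inputs occur → occurs.
Pipeline path unavailable [AND]: Outboard flowmeter lost=occurs, Pipeline inlet is down=occurs, Vaporizer chain inoperative=occurs → all inputs occur → occurs.
Scavenge line fails [AND]: Auxiliary supply hose degraded=not, Main CO2 absorber malfunctions=occurs, Reserve vaporizer faulted=occurs → not all inputs occur → does not occur.
O2 supply fails [AND]: APL valve is out=occurs, Scavenge line fails=not, Pressure regulator stuck=not, O2 cylinder degraded=not → not all inputs occur → does not occur.
Anesthesia gas delivery interrupted [OR]: Pipeline path unavailable=occurs, O2 supply fails=not, Flowmeter 2 is out=not → at least one input occurs → occurs.

Yes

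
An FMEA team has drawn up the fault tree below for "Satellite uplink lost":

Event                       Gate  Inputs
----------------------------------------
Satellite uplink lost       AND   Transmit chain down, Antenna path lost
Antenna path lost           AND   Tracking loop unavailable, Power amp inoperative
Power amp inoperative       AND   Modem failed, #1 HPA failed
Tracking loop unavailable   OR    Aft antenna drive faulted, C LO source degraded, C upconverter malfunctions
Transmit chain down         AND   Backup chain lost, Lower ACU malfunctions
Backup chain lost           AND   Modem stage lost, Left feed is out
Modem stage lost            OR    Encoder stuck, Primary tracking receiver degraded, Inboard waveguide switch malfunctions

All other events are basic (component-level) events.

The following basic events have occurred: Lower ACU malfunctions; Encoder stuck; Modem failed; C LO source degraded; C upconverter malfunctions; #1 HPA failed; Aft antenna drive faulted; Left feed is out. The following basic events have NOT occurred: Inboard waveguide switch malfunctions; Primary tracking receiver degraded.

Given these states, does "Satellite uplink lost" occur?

Yes

Modem stage lost [OR]: Encoder stuck=occurs, Primary tracking receiver degraded=not, Inboard waveguide switch malfunctions=not → at least one input occurs → occurs.
Backup chain lost [AND]: Modem stage lost=occurs, Left feed is out=occurs → all inputs occur → occurs.
Transmit chain down [AND]: Backup chain lost=occurs, Lower ACU malfunctions=occurs → all inputs occur → occurs.
Tracking loop unavailable [OR]: Aft antenna drive faulted=occurs, C LO source degraded=occurs, C upconverter malfunctions=occurs → at least one input occurs → occurs.
Power amp inoperative [AND]: Modem failed=occurs, #1 HPA failed=occurs → all inputs occur → occurs.
Antenna path lost [AND]: Tracking loop unavailable=occurs, Power amp inoperative=occurs → all inputs occur → occurs.
Satellite uplink lost [AND]: Transmit chain down=occurs, Antenna path lost=occurs → all inputs occur → occurs.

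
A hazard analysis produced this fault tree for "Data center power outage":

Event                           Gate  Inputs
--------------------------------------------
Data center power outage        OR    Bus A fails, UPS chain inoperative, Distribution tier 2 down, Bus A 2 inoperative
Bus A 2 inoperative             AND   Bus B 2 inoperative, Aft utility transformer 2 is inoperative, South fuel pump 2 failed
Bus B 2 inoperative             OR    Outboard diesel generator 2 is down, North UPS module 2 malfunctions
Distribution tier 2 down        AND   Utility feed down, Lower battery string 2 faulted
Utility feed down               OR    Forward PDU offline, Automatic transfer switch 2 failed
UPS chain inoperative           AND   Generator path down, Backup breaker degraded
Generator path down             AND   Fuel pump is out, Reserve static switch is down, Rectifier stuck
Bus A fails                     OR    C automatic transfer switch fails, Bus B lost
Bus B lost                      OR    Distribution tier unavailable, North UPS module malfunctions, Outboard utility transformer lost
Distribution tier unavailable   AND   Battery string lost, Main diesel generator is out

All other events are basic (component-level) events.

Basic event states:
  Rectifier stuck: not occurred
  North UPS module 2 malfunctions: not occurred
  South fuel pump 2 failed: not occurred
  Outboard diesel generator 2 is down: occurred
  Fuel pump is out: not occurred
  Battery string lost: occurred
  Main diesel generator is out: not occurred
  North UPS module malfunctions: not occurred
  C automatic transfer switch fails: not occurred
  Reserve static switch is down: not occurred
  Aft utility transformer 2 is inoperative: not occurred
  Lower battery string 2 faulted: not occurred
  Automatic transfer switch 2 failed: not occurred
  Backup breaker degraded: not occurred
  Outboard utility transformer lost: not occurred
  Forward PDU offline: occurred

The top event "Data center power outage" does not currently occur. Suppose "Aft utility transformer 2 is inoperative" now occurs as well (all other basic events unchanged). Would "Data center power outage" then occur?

No

Counterfactual: set "Aft utility transformer 2 is inoperative" to occurred.
Distribution tier unavailable [AND]: Battery string lost=occurs, Main diesel generator is out=not → not all inputs occur → does not occur.
Bus B lost [OR]: Distribution tier unavailable=not, North UPS module malfunctions=not, Outboard utility transformer lost=not → no input occurs → does not occur.
Bus A fails [OR]: C automatic transfer switch fails=not, Bus B lost=not → no input occurs → does not occur.
Generator path down [AND]: Fuel pump is out=not, Reserve static switch is down=not, Rectifier stuck=not → not all inputs occur → does not occur.
UPS chain inoperative [AND]: Generator path down=not, Backup breaker degraded=not → not all inputs occur → does not occur.
Utility feed down [OR]: Forward PDU offline=occurs, Automatic transfer switch 2 failed=not → at least one input occurs → occurs.
Distribution tier 2 down [AND]: Utility feed down=occurs, Lower battery string 2 faulted=not → not all inputs occur → does not occur.
Bus B 2 inoperative [OR]: Outboard diesel generator 2 is down=occurs, North UPS module 2 malfunctions=not → at least one input occurs → occurs.
Bus A 2 inoperative [AND]: Bus B 2 inoperative=occurs, Aft utility transformer 2 is inoperative=occurs, South fuel pump 2 failed=not → not all inputs occur → does not occur.
Data center power outage [OR]: Bus A fails=not, UPS chain inoperative=not, Distribution tier 2 down=not, Bus A 2 inoperative=not → no input occurs → does not occur.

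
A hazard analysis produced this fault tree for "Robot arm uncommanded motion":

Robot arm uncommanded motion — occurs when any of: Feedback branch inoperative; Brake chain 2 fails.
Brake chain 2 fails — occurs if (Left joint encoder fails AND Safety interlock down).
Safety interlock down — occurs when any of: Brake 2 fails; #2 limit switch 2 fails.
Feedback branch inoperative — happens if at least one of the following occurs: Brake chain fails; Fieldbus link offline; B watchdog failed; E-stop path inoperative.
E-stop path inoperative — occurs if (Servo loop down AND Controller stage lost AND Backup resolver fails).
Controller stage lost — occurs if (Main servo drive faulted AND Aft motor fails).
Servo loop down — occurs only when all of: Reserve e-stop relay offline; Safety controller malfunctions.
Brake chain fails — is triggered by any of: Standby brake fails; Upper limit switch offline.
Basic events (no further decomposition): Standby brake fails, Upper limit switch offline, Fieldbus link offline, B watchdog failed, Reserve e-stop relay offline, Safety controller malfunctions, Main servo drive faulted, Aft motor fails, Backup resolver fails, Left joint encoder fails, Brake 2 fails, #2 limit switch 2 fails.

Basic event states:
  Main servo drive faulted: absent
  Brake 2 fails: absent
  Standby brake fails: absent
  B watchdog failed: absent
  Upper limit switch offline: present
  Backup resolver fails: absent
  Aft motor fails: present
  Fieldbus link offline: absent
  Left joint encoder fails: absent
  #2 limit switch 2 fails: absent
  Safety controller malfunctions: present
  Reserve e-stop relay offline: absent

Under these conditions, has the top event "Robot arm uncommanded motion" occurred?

Yes

Brake chain fails [OR]: Standby brake fails=not, Upper limit switch offline=occurs → at least one input occurs → occurs.
Servo loop down [AND]: Reserve e-stop relay offline=not, Safety controller malfunctions=occurs → not all inputs occur → does not occur.
Controller stage lost [AND]: Main servo drive faulted=not, Aft motor fails=occurs → not all inputs occur → does not occur.
E-stop path inoperative [AND]: Servo loop down=not, Controller stage lost=not, Backup resolver fails=not → not all inputs occur → does not occur.
Feedback branch inoperative [OR]: Brake chain fails=occurs, Fieldbus link offline=not, B watchdog failed=not, E-stop path inoperative=not → at least one input occurs → occurs.
Safety interlock down [OR]: Brake 2 fails=not, #2 limit switch 2 fails=not → no input occurs → does not occur.
Brake chain 2 fails [AND]: Left joint encoder fails=not, Safety interlock down=not → not all inputs occur → does not occur.
Robot arm uncommanded motion [OR]: Feedback branch inoperative=occurs, Brake chain 2 fails=not → at least one input occurs → occurs.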